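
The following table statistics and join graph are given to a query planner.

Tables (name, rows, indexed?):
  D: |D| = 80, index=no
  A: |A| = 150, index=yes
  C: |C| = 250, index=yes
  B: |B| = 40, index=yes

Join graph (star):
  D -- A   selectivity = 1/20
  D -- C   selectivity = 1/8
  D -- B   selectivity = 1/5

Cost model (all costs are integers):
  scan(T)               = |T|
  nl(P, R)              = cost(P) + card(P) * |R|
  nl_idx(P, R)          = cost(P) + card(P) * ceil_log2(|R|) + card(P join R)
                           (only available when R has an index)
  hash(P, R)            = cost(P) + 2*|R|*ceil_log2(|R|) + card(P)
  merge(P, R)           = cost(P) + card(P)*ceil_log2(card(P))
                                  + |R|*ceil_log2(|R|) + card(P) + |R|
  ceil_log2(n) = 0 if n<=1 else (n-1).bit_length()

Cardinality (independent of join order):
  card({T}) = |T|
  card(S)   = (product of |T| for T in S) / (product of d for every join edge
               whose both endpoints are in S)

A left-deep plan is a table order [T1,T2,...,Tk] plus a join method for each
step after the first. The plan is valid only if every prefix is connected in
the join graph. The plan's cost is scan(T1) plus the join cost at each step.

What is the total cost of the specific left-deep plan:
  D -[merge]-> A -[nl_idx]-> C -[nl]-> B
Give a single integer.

step 1: scan D: cost=80, card=80
step 2: join A via merge
    card(P join A) = 80*150/(20) = 600
    cost = 80 + 80*7 + 150*8 + 80 + 150 = 2070
step 3: join C via nl_idx
    card(P join C) = 600*250/(8) = 18750
    cost = 2070 + 600*8 + 18750 = 25620
step 4: join B via nl
    card(P join B) = 18750*40/(5) = 150000
    cost = 25620 + 18750*40 = 775620

775620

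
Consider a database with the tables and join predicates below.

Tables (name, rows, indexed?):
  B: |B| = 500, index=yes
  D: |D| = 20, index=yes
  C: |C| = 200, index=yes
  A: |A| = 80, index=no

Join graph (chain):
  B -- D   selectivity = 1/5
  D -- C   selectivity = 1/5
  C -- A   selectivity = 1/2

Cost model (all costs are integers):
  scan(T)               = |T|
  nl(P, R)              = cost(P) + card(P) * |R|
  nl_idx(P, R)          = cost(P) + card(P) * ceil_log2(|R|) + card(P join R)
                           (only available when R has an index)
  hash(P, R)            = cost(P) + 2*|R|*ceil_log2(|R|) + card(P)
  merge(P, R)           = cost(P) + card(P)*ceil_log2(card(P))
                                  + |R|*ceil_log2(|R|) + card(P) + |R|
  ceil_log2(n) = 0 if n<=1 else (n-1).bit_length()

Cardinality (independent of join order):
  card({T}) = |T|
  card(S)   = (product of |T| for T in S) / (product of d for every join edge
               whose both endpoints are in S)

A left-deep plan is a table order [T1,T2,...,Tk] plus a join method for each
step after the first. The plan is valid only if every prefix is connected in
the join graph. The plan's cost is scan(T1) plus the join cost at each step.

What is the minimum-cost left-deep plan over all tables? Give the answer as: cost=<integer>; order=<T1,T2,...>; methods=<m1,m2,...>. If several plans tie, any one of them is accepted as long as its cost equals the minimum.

Selinger DP (subsets sized 1..n):
  {B}: scan cost=500, card=500
  {D}: scan cost=20, card=20
  {C}: scan cost=200, card=200
  {A}: scan cost=80, card=80
  {BD}: card=2000; try (D,hash)→1200, (B,nl_idx)→2200, (D,nl_idx)→5000, (B,merge)→5140, (D,merge)→5620, (B,hash)→9040 …(+2); best=1200 via (D,hash)
  {CD}: card=800; try (D,hash)→600, (C,nl_idx)→980, (C,merge)→1940, (D,nl_idx)→2000, (D,merge)→2120, (C,hash)→3240 …(+2); best=600 via (D,hash)
  {AC}: card=8000; try (A,hash)→1520, (C,merge)→2520, (A,merge)→2640, (C,hash)→3360, (C,nl_idx)→8720, (C,nl)→16080 …(+1); best=1520 via (A,hash)
  {BCD}: card=80000; try (C,hash)→6400, (B,hash)→10400, (B,merge)→14400, (C,merge)→27000, (B,nl_idx)→87800, (C,nl_idx)→97200 …(+2); best=6400 via (C,hash)
  {ACD}: card=32000; try (A,hash)→2520, (D,hash)→9720, (A,merge)→10040, (A,nl)→64600, (D,nl_idx)→73520, (D,merge)→113640 …(+1); best=2520 via (A,hash)
  {ABCD}: card=3200000; try (B,hash)→43520, (A,hash)→87520, (B,merge)→519520, (A,merge)→1447040, (B,nl_idx)→3490520, (A,nl)→6406400 …(+1); best=43520 via (B,hash)

cost=43520; order=C,D,A,B; methods=hash,hash,hash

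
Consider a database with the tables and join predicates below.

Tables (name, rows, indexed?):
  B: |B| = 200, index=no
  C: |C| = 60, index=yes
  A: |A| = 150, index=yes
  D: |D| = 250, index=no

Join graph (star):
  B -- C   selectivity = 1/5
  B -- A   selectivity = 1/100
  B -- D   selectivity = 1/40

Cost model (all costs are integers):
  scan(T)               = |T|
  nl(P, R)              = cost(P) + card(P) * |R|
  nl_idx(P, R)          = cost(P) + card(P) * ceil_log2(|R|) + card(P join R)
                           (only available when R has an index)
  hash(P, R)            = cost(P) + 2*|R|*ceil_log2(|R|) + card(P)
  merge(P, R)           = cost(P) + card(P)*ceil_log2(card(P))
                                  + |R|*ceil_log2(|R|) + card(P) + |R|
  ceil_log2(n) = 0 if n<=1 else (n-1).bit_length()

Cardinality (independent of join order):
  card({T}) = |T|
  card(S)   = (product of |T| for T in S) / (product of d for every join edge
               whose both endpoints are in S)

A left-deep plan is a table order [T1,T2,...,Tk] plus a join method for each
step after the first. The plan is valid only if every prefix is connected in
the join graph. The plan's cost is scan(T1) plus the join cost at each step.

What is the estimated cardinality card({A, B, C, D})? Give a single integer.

22500

Tables in S: A(150), B(200), C(60), D(250)
Edges inside S: B-C(d=5), B-A(d=100), B-D(d=40)
numerator = 150 * 200 * 60 * 250 = 450000000
denominator = 5 * 100 * 40 = 20000
card(S) = 450000000 / 20000 = 22500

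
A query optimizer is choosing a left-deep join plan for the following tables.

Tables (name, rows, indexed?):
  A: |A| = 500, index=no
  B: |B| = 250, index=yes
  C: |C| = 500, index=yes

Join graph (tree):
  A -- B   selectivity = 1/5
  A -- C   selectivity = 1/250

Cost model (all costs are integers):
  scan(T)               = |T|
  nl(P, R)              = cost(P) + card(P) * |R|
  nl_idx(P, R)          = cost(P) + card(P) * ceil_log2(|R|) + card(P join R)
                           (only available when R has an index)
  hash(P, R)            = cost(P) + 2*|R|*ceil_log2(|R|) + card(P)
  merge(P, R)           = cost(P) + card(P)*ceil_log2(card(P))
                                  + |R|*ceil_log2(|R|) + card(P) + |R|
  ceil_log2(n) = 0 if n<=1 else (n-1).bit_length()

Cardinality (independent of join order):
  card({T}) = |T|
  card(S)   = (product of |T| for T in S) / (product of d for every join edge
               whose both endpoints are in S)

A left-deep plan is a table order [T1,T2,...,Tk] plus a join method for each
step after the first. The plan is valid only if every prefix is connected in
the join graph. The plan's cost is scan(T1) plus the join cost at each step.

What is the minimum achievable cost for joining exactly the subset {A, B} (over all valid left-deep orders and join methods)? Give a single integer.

5000

Selinger DP over subsets of {A,B}:
  {A}: scan cost=500, card=500
  {B}: scan cost=250, card=250
  {AB}: card=25000; try (B,hash)→5000, (A,merge)→7500, (B,merge)→7750, (A,hash)→9500, (B,nl_idx)→29500, (A,nl)→125250 …(+1); best=5000 via (B,hash)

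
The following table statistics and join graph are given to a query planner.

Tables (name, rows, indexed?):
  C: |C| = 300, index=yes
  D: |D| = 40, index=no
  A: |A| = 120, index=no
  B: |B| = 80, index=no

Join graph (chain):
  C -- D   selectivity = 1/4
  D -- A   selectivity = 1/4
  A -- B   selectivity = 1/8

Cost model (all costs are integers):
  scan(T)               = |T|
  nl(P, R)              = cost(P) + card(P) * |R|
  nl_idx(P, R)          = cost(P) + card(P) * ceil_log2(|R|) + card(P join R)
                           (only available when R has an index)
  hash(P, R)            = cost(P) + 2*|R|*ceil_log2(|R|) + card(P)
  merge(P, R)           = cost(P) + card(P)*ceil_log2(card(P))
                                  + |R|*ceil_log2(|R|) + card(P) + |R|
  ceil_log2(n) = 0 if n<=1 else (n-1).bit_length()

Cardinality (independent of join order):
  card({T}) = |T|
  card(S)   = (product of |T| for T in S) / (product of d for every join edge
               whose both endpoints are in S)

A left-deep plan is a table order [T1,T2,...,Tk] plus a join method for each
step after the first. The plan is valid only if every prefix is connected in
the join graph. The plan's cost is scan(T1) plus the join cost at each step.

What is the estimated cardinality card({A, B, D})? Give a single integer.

Tables in S: A(120), B(80), D(40)
Edges inside S: D-A(d=4), A-B(d=8)
numerator = 120 * 80 * 40 = 384000
denominator = 4 * 8 = 32
card(S) = 384000 / 32 = 12000

12000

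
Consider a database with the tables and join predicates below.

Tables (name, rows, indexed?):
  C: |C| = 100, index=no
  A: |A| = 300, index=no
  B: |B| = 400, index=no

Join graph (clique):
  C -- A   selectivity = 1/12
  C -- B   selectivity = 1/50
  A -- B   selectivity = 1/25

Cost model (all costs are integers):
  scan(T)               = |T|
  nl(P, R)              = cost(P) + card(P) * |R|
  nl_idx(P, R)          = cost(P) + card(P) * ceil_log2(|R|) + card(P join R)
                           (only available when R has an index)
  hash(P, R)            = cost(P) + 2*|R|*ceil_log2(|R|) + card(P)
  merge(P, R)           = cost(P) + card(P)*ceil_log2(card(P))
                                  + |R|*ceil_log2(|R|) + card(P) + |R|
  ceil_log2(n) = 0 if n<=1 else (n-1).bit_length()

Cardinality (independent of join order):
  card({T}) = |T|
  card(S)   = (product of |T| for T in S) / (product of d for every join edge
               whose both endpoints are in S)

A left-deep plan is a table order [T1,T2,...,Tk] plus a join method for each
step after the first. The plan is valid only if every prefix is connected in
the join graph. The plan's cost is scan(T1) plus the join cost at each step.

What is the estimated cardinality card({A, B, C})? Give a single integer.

Tables in S: A(300), B(400), C(100)
Edges inside S: C-A(d=12), C-B(d=50), A-B(d=25)
numerator = 300 * 400 * 100 = 12000000
denominator = 12 * 50 * 25 = 15000
card(S) = 12000000 / 15000 = 800

800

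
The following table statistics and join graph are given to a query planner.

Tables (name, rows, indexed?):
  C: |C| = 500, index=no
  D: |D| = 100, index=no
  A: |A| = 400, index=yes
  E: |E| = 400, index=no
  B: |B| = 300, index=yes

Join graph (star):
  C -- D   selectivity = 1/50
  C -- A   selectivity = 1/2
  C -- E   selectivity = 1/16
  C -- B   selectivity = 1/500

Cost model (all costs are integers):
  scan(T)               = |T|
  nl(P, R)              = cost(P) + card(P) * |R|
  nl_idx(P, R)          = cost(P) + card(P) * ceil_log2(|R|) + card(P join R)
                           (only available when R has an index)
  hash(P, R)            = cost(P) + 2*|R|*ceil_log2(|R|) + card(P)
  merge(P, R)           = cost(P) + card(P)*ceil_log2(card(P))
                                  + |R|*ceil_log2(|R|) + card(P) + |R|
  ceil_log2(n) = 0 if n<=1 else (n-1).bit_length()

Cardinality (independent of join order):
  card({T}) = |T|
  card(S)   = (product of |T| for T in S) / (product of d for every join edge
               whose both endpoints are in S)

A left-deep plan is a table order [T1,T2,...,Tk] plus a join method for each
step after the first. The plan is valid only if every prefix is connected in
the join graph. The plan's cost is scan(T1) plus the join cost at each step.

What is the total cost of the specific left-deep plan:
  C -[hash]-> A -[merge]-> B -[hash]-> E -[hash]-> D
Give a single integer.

step 1: scan C: cost=500, card=500
step 2: join A via hash
    card(P join A) = 500*400/(2) = 100000
    cost = 500 + 2*400*9 + 500 = 8200
step 3: join B via merge
    card(P join B) = 100000*300/(500) = 60000
    cost = 8200 + 100000*17 + 300*9 + 100000 + 300 = 1811200
step 4: join E via hash
    card(P join E) = 60000*400/(16) = 1500000
    cost = 1811200 + 2*400*9 + 60000 = 1878400
step 5: join D via hash
    card(P join D) = 1500000*100/(50) = 3000000
    cost = 1878400 + 2*100*7 + 1500000 = 3379800

3379800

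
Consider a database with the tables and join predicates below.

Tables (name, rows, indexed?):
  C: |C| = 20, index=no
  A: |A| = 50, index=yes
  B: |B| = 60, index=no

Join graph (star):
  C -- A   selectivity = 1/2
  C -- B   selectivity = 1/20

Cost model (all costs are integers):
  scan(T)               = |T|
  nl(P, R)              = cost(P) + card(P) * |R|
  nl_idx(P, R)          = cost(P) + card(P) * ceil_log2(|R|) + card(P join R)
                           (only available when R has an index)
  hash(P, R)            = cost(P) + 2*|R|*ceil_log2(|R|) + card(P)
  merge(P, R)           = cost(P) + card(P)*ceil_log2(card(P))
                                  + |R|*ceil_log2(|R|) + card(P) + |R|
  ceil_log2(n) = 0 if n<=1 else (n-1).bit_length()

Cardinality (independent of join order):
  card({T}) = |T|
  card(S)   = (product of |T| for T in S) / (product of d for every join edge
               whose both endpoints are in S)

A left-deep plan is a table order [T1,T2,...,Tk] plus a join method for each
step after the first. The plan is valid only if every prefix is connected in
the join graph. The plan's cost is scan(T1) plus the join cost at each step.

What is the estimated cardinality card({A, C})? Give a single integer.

Tables in S: A(50), C(20)
Edges inside S: C-A(d=2)
numerator = 50 * 20 = 1000
denominator = 2 = 2
card(S) = 1000 / 2 = 500

500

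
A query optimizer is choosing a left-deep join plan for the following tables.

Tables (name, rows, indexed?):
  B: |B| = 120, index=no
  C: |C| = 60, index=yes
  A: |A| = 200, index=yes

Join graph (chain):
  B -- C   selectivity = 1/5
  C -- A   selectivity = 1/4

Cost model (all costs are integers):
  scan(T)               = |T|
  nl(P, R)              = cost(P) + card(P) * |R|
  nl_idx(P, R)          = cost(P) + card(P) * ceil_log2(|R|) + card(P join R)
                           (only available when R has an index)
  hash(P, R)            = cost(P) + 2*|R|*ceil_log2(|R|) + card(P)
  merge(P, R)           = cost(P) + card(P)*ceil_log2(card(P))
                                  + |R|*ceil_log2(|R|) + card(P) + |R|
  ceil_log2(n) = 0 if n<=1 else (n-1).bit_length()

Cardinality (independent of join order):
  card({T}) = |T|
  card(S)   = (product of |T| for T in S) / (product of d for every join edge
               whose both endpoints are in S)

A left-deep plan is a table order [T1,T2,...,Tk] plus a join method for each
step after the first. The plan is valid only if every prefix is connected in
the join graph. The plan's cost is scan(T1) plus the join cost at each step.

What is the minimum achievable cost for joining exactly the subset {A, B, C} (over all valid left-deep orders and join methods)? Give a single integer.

Selinger DP over subsets of {A,B,C}:
  {B}: scan cost=120, card=120
  {C}: scan cost=60, card=60
  {A}: scan cost=200, card=200
  {BC}: card=1440; try (C,hash)→960, (B,merge)→1440, (C,merge)→1500, (B,hash)→1800, (C,nl_idx)→2280, (B,nl)→7260 …(+1); best=960 via (C,hash)
  {AC}: card=3000; try (C,hash)→1120, (A,merge)→2280, (C,merge)→2420, (A,hash)→3320, (A,nl_idx)→3540, (C,nl_idx)→4400 …(+2); best=1120 via (C,hash)
  {ABC}: card=72000; try (A,hash)→5600, (B,hash)→5800, (A,merge)→20040, (B,merge)→41080, (A,nl_idx)→84480, (A,nl)→288960 …(+1); best=5600 via (A,hash)

5600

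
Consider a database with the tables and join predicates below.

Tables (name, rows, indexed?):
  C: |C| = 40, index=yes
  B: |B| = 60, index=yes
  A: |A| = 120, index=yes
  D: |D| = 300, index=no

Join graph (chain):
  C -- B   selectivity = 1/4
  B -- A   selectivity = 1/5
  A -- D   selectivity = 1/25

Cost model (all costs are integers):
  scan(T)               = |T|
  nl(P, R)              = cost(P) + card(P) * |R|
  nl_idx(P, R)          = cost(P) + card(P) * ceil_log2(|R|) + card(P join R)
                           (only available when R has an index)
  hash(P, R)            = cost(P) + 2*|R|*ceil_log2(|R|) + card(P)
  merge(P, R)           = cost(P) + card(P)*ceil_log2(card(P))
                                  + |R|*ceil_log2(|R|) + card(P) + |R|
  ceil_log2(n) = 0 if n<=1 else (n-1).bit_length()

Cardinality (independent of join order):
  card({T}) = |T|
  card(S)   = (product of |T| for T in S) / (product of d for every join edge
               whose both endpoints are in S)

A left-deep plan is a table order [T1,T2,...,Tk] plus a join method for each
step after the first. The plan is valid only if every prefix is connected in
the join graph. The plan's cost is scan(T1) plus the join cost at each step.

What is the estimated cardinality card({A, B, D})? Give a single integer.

Tables in S: A(120), B(60), D(300)
Edges inside S: B-A(d=5), A-D(d=25)
numerator = 120 * 60 * 300 = 2160000
denominator = 5 * 25 = 125
card(S) = 2160000 / 125 = 17280

17280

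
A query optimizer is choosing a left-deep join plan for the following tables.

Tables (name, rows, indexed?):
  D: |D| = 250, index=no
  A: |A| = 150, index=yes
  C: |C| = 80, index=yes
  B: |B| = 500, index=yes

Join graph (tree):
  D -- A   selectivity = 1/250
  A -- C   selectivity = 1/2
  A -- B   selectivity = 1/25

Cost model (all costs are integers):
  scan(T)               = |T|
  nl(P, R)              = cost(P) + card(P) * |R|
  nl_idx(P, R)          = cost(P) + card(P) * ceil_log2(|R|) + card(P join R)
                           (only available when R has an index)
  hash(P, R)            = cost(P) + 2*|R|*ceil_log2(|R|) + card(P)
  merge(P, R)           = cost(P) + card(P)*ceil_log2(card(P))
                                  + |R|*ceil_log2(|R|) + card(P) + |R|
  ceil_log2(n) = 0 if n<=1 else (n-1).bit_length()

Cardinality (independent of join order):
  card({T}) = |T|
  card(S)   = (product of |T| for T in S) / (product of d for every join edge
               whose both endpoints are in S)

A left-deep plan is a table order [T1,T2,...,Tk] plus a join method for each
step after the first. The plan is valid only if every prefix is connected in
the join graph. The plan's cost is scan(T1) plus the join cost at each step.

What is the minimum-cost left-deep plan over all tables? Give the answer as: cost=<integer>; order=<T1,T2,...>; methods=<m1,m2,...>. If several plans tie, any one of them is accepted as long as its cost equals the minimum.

cost=10870; order=D,A,B,C; methods=nl_idx,nl_idx,hash

Selinger DP (subsets sized 1..n):
  {D}: scan cost=250, card=250
  {A}: scan cost=150, card=150
  {C}: scan cost=80, card=80
  {B}: scan cost=500, card=500
  {AD}: card=150; try (A,nl_idx)→2400, (A,hash)→2900, (D,merge)→3750, (A,merge)→3850, (D,hash)→4300, (D,nl)→37650 …(+1); best=2400 via (A,nl_idx)
  {AC}: card=6000; try (C,hash)→1420, (A,merge)→2070, (C,merge)→2140, (A,hash)→2560, (A,nl_idx)→6720, (C,nl_idx)→7200 …(+2); best=1420 via (C,hash)
  {AB}: card=3000; try (A,hash)→3400, (B,nl_idx)→4500, (B,merge)→6500, (A,merge)→6850, (A,nl_idx)→7500, (B,hash)→9300 …(+2); best=3400 via (A,hash)
  {ACD}: card=6000; try (C,hash)→3670, (C,merge)→4390, (C,nl_idx)→9450, (D,hash)→11420, (C,nl)→14400, (D,merge)→87670 …(+1); best=3670 via (C,hash)
  {ABD}: card=3000; try (B,nl_idx)→6750, (B,merge)→8750, (D,hash)→10400, (B,hash)→11550, (D,merge)→44650, (B,nl)→77400 …(+1); best=6750 via (B,nl_idx)
  {ABC}: card=120000; try (C,hash)→7520, (B,hash)→16420, (C,merge)→43040, (B,merge)→90420, (C,nl_idx)→144400, (B,nl_idx)→175420 …(+2); best=7520 via (C,hash)
  {ABCD}: card=120000; try (C,hash)→10870, (B,hash)→18670, (C,merge)→46390, (B,merge)→92670, (D,hash)→131520, (C,nl_idx)→147750 …(+5); best=10870 via (C,hash)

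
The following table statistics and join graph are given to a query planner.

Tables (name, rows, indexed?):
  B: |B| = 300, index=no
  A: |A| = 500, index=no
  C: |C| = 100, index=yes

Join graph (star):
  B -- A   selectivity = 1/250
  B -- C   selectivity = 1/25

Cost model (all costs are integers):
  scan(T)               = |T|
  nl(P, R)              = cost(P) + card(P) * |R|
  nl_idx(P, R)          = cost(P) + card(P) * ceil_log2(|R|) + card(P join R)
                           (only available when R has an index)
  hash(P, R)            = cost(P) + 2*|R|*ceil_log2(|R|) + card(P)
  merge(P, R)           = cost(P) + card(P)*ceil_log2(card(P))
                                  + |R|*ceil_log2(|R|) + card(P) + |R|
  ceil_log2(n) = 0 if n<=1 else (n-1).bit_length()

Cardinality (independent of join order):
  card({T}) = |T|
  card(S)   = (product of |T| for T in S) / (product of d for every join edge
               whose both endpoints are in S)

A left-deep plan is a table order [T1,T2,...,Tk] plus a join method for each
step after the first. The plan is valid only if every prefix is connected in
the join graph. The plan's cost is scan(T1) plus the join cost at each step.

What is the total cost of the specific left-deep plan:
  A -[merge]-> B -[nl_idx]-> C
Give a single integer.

15100

step 1: scan A: cost=500, card=500
step 2: join B via merge
    card(P join B) = 500*300/(250) = 600
    cost = 500 + 500*9 + 300*9 + 500 + 300 = 8500
step 3: join C via nl_idx
    card(P join C) = 600*100/(25) = 2400
    cost = 8500 + 600*7 + 2400 = 15100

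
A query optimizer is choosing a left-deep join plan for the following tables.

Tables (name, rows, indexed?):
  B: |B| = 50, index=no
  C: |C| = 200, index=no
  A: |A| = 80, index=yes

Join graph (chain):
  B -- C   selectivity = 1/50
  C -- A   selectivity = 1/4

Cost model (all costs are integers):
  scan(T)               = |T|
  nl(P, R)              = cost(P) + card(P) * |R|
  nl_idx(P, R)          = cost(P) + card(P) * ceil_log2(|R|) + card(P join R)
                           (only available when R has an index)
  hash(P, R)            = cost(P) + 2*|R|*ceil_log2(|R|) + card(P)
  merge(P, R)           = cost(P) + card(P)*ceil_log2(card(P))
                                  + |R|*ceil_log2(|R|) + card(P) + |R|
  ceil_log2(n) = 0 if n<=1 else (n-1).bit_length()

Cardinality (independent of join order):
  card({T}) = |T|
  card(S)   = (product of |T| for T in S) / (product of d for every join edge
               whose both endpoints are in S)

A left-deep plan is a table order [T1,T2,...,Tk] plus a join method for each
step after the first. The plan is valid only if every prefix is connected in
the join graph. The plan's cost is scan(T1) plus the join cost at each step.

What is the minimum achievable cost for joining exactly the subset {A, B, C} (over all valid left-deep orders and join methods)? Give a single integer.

Selinger DP over subsets of {A,B,C}:
  {B}: scan cost=50, card=50
  {C}: scan cost=200, card=200
  {A}: scan cost=80, card=80
  {BC}: card=200; try (B,hash)→1000, (C,merge)→2200, (B,merge)→2350, (C,hash)→3300, (C,nl)→10050, (B,nl)→10200; best=1000 via (B,hash)
  {AC}: card=4000; try (A,hash)→1520, (C,merge)→2520, (A,merge)→2640, (C,hash)→3360, (A,nl_idx)→5600, (C,nl)→16080 …(+1); best=1520 via (A,hash)
  {ABC}: card=4000; try (A,hash)→2320, (A,merge)→3440, (B,hash)→6120, (A,nl_idx)→6400, (A,nl)→17000, (B,merge)→53870 …(+1); best=2320 via (A,hash)

2320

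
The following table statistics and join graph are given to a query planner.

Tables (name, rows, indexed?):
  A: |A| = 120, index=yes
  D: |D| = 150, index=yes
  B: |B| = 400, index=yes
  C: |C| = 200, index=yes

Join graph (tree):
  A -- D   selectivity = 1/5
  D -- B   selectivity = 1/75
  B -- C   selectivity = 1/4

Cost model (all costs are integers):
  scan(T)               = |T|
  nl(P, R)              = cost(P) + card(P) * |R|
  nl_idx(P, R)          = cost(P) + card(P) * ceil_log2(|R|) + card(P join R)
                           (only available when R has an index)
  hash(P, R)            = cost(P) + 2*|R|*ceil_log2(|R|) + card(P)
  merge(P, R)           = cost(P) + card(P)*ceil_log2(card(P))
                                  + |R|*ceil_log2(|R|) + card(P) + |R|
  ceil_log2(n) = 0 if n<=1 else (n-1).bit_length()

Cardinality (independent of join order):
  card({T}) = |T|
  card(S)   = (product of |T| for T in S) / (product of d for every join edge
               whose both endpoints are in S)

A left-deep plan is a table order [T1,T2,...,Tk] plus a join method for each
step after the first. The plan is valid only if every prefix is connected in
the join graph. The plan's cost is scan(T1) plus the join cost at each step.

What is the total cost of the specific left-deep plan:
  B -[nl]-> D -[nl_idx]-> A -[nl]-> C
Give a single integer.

step 1: scan B: cost=400, card=400
step 2: join D via nl
    card(P join D) = 400*150/(75) = 800
    cost = 400 + 400*150 = 60400
step 3: join A via nl_idx
    card(P join A) = 800*120/(5) = 19200
    cost = 60400 + 800*7 + 19200 = 85200
step 4: join C via nl
    card(P join C) = 19200*200/(4) = 960000
    cost = 85200 + 19200*200 = 3925200

3925200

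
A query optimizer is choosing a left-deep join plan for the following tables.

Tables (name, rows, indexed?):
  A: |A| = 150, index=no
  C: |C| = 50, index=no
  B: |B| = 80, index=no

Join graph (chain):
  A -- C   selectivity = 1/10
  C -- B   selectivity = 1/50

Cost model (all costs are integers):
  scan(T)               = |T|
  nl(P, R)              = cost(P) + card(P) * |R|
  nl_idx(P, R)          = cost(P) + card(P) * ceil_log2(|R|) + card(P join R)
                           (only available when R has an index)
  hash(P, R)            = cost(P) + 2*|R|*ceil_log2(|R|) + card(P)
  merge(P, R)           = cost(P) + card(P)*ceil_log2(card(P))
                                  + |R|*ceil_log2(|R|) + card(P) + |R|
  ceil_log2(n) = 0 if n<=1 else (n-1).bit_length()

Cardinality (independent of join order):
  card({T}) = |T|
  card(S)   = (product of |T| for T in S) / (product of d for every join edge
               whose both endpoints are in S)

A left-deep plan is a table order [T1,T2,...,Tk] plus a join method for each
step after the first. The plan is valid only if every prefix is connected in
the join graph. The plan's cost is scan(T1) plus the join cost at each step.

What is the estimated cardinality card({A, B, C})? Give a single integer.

Tables in S: A(150), B(80), C(50)
Edges inside S: A-C(d=10), C-B(d=50)
numerator = 150 * 80 * 50 = 600000
denominator = 10 * 50 = 500
card(S) = 600000 / 500 = 1200

1200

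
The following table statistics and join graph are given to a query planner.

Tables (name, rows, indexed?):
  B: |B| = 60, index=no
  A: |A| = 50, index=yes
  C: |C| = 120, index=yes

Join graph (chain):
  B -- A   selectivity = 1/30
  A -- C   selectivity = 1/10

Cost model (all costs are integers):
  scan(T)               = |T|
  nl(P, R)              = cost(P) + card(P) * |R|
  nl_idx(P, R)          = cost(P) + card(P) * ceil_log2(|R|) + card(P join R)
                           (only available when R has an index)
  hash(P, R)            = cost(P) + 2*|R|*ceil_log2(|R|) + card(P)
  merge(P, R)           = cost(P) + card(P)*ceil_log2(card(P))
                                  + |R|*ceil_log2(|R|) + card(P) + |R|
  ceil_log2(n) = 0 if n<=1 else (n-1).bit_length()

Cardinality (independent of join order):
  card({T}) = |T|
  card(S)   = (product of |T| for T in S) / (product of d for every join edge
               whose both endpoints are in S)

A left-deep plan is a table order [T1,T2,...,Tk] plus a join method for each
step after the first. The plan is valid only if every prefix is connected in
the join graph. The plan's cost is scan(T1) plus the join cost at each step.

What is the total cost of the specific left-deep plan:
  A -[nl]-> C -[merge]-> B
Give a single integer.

13070

step 1: scan A: cost=50, card=50
step 2: join C via nl
    card(P join C) = 50*120/(10) = 600
    cost = 50 + 50*120 = 6050
step 3: join B via merge
    card(P join B) = 600*60/(30) = 1200
    cost = 6050 + 600*10 + 60*6 + 600 + 60 = 13070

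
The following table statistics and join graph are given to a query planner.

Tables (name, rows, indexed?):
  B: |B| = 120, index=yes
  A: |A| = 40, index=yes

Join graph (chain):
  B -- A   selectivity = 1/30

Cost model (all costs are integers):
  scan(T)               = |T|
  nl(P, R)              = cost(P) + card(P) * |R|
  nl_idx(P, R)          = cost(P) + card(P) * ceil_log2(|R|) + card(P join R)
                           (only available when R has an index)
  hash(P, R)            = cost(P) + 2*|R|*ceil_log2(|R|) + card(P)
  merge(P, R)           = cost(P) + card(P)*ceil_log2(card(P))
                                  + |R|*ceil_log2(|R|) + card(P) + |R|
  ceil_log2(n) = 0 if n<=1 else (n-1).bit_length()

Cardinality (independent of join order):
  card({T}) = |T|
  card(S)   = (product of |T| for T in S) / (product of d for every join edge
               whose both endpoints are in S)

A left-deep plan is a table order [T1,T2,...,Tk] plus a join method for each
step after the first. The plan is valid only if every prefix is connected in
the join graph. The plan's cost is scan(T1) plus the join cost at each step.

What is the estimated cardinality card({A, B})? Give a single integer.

Tables in S: A(40), B(120)
Edges inside S: B-A(d=30)
numerator = 40 * 120 = 4800
denominator = 30 = 30
card(S) = 4800 / 30 = 160

160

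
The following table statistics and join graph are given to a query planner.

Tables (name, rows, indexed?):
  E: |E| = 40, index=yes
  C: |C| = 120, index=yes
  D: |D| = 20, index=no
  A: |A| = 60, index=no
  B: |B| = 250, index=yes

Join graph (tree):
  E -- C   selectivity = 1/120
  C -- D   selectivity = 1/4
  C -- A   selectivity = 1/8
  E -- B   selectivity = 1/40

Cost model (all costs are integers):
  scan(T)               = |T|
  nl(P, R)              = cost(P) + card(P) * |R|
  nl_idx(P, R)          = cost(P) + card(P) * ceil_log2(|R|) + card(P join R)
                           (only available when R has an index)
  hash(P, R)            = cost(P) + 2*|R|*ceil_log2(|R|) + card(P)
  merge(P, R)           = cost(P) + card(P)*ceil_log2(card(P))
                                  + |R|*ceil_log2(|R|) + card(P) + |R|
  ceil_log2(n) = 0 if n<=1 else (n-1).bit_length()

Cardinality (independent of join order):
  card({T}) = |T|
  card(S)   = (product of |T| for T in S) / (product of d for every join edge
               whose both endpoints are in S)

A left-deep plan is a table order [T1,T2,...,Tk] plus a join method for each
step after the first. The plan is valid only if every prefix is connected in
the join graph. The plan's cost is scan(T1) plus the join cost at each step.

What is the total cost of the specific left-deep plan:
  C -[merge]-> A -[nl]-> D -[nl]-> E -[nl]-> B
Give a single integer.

step 1: scan C: cost=120, card=120
step 2: join A via merge
    card(P join A) = 120*60/(8) = 900
    cost = 120 + 120*7 + 60*6 + 120 + 60 = 1500
step 3: join D via nl
    card(P join D) = 900*20/(4) = 4500
    cost = 1500 + 900*20 = 19500
step 4: join E via nl
    card(P join E) = 4500*40/(120) = 1500
    cost = 19500 + 4500*40 = 199500
step 5: join B via nl
    card(P join B) = 1500*250/(40) = 9375
    cost = 199500 + 1500*250 = 574500

574500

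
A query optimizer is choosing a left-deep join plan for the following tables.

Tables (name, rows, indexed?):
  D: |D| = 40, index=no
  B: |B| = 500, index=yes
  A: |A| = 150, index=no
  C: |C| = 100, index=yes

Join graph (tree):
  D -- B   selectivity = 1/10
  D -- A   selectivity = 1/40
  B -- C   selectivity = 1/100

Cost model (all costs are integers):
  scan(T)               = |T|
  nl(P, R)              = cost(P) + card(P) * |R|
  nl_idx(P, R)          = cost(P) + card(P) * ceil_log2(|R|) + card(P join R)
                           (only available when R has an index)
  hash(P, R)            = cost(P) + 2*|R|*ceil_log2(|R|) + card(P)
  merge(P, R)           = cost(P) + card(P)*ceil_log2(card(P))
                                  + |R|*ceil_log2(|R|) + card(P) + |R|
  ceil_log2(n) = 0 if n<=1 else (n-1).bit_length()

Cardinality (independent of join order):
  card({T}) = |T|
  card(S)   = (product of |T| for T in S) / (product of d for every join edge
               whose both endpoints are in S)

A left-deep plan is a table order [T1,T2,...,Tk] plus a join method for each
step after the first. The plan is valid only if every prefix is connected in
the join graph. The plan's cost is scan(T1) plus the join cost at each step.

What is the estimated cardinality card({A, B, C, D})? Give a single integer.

7500

Tables in S: A(150), B(500), C(100), D(40)
Edges inside S: D-B(d=10), D-A(d=40), B-C(d=100)
numerator = 150 * 500 * 100 * 40 = 300000000
denominator = 10 * 40 * 100 = 40000
card(S) = 300000000 / 40000 = 7500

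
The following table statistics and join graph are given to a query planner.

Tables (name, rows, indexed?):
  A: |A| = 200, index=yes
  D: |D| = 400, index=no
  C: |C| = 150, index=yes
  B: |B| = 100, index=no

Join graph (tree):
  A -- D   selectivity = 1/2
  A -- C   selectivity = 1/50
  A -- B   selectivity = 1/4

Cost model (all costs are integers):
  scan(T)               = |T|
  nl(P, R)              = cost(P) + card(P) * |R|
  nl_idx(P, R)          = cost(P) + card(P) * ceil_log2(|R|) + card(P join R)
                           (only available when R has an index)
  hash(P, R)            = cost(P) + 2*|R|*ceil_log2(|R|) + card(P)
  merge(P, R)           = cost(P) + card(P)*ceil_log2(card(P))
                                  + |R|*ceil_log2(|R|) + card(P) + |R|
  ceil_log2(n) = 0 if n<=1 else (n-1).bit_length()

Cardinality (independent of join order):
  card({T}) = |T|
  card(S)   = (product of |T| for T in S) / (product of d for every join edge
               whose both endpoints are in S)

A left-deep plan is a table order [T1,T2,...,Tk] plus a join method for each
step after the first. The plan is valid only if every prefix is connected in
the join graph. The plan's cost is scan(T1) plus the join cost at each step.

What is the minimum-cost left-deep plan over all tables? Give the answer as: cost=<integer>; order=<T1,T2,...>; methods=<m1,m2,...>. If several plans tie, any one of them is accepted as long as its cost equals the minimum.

Selinger DP (subsets sized 1..n):
  {A}: scan cost=200, card=200
  {D}: scan cost=400, card=400
  {C}: scan cost=150, card=150
  {B}: scan cost=100, card=100
  {AD}: card=40000; try (A,hash)→4000, (D,merge)→6000, (A,merge)→6200, (D,hash)→7600, (A,nl_idx)→43600, (D,nl)→80200 …(+1); best=4000 via (A,hash)
  {AC}: card=600; try (A,nl_idx)→1950, (C,nl_idx)→2400, (C,hash)→2800, (A,merge)→3300, (C,merge)→3350, (A,hash)→3500 …(+2); best=1950 via (A,nl_idx)
  {AB}: card=5000; try (B,hash)→1800, (A,merge)→2700, (B,merge)→2800, (A,hash)→3400, (A,nl_idx)→5900, (A,nl)→20100 …(+1); best=1800 via (B,hash)
  {ACD}: card=120000; try (D,hash)→9750, (D,merge)→12550, (C,hash)→46400, (D,nl)→241950, (C,nl_idx)→444000, (C,merge)→685350 …(+1); best=9750 via (D,hash)
  {ABD}: card=1000000; try (D,hash)→14000, (B,hash)→45400, (D,merge)→75800, (B,merge)→684800, (D,nl)→2001800, (B,nl)→4004000; best=14000 via (D,hash)
  {ABC}: card=15000; try (B,hash)→3950, (C,hash)→9200, (B,merge)→9350, (C,nl_idx)→56800, (B,nl)→61950, (C,merge)→73150 …(+1); best=3950 via (B,hash)
  {ABCD}: card=3000000; try (D,hash)→26150, (B,hash)→131150, (D,merge)→232950, (C,hash)→1016400, (B,merge)→2170550, (D,nl)→6003950 …(+4); best=26150 via (D,hash)

cost=26150; order=C,A,B,D; methods=nl_idx,hash,hash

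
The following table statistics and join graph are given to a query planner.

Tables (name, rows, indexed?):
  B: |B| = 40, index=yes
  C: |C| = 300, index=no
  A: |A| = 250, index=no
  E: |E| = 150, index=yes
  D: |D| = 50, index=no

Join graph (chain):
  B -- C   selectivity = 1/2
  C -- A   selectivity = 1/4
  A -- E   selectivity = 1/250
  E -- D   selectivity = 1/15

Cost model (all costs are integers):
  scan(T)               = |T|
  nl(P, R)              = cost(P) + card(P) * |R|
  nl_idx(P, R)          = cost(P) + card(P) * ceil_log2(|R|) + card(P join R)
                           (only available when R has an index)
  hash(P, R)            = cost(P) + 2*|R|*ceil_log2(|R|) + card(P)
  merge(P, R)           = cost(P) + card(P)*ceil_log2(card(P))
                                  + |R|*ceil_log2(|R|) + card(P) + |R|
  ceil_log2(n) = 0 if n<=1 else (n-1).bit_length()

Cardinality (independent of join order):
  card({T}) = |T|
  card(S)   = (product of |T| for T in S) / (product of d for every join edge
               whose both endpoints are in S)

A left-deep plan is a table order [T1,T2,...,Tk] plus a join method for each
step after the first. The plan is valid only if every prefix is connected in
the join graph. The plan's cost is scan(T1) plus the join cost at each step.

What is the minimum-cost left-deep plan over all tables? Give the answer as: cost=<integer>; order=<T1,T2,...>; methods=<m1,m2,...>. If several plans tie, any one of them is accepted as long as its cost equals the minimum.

cost=47030; order=A,E,D,C,B; methods=nl_idx,hash,hash,hash

Selinger DP (subsets sized 1..n):
  {B}: scan cost=40, card=40
  {C}: scan cost=300, card=300
  {A}: scan cost=250, card=250
  {E}: scan cost=150, card=150
  {D}: scan cost=50, card=50
  {BC}: card=6000; try (B,hash)→1080, (C,merge)→3320, (B,merge)→3580, (C,hash)→5480, (B,nl_idx)→8100, (C,nl)→12040 …(+1); best=1080 via (B,hash)
  {AC}: card=18750; try (A,hash)→4600, (C,merge)→5500, (A,merge)→5550, (C,hash)→5900, (C,nl)→75250, (A,nl)→75300; best=4600 via (A,hash)
  {AE}: card=150; try (E,nl_idx)→2400, (E,hash)→2900, (A,merge)→3750, (E,merge)→3850, (A,hash)→4300, (A,nl)→37650 …(+1); best=2400 via (E,nl_idx)
  {DE}: card=500; try (D,hash)→900, (E,nl_idx)→950, (E,merge)→1750, (D,merge)→1850, (E,hash)→2500, (E,nl)→7550 …(+1); best=900 via (D,hash)
  {ABC}: card=375000; try (A,hash)→11080, (B,hash)→23830, (A,merge)→87330, (B,merge)→304880, (B,nl_idx)→492100, (B,nl)→754600 …(+1); best=11080 via (A,hash)
  {ACE}: card=11250; try (C,merge)→6750, (C,hash)→7950, (E,hash)→25750, (C,nl)→47400, (E,nl_idx)→165850, (E,merge)→305950 …(+1); best=6750 via (C,merge)
  {ADE}: card=500; try (D,hash)→3150, (D,merge)→4100, (A,hash)→5400, (A,merge)→8150, (D,nl)→9900, (A,nl)→125900; best=3150 via (D,hash)
  {ABCE}: card=225000; try (B,hash)→18480, (B,merge)→175780, (B,nl_idx)→299250, (E,hash)→388480, (B,nl)→456750, (E,nl_idx)→3236080 …(+2); best=18480 via (B,hash)
  {ACDE}: card=37500; try (C,hash)→9050, (C,merge)→11150, (D,hash)→18600, (C,nl)→153150, (D,merge)→175850, (D,nl)→569250; best=9050 via (C,hash)
  {ABCDE}: card=750000; try (B,hash)→47030, (D,hash)→244080, (B,merge)→646830, (B,nl_idx)→984050, (B,nl)→1509050, (D,merge)→4293830 …(+1); best=47030 via (B,hash)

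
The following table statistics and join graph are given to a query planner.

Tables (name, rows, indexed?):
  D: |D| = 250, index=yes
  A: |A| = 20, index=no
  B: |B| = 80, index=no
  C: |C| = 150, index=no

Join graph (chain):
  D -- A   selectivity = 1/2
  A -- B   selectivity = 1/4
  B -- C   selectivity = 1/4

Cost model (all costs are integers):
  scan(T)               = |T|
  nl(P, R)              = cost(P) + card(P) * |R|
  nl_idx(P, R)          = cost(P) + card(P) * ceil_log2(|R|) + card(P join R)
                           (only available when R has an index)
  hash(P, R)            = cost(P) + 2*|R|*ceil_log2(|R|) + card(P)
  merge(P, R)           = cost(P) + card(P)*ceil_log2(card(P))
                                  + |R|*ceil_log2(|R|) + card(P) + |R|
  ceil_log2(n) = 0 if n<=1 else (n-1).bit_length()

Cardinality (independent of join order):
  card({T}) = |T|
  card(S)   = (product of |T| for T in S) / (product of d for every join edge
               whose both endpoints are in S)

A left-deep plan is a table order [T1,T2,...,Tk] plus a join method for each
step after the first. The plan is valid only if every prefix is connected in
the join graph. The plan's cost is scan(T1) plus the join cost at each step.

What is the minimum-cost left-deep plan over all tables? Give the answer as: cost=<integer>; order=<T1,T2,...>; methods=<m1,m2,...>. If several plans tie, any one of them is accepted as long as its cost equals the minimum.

cost=22160; order=B,A,C,D; methods=hash,hash,hash

Selinger DP (subsets sized 1..n):
  {D}: scan cost=250, card=250
  {A}: scan cost=20, card=20
  {B}: scan cost=80, card=80
  {C}: scan cost=150, card=150
  {AD}: card=2500; try (A,hash)→700, (D,merge)→2390, (A,merge)→2620, (D,nl_idx)→2680, (D,hash)→4040, (D,nl)→5020 …(+1); best=700 via (A,hash)
  {AB}: card=400; try (A,hash)→360, (B,merge)→780, (A,merge)→840, (B,hash)→1160, (B,nl)→1620, (A,nl)→1680; best=360 via (A,hash)
  {BC}: card=3000; try (B,hash)→1420, (C,merge)→2070, (B,merge)→2140, (C,hash)→2560, (C,nl)→12080, (B,nl)→12150; best=1420 via (B,hash)
  {ABD}: card=50000; try (B,hash)→4320, (D,hash)→4760, (D,merge)→6610, (B,merge)→33840, (D,nl_idx)→53560, (D,nl)→100360 …(+1); best=4320 via (B,hash)
  {ABC}: card=15000; try (C,hash)→3160, (A,hash)→4620, (C,merge)→5710, (A,merge)→40540, (C,nl)→60360, (A,nl)→61420; best=3160 via (C,hash)
  {ABCD}: card=1875000; try (D,hash)→22160, (C,hash)→56720, (D,merge)→230410, (C,merge)→855670, (D,nl_idx)→1998160, (D,nl)→3753160 …(+1); best=22160 via (D,hash)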